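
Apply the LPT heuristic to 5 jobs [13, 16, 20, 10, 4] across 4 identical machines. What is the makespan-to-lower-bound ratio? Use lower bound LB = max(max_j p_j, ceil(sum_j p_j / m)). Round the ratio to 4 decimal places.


LPT order: [20, 16, 13, 10, 4]
Machine loads after assignment: [20, 16, 13, 14]
LPT makespan = 20
Lower bound = max(max_job, ceil(total/4)) = max(20, 16) = 20
Ratio = 20 / 20 = 1.0

1.0


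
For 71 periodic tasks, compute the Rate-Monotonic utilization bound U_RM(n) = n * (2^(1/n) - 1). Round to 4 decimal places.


Compute 2^(1/71) = 1.0098104463
Subtract 1: 1.0098104463 - 1 = 0.0098104463
Multiply by n: 71 * 0.0098104463 = 0.6965416873
Round to 4 dp: 0.6965

0.6965


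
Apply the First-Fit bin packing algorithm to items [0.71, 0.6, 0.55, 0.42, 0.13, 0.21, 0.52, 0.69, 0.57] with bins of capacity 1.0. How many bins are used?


Place items sequentially using First-Fit:
  Item 0.71 -> new Bin 1
  Item 0.6 -> new Bin 2
  Item 0.55 -> new Bin 3
  Item 0.42 -> Bin 3 (now 0.97)
  Item 0.13 -> Bin 1 (now 0.84)
  Item 0.21 -> Bin 2 (now 0.81)
  Item 0.52 -> new Bin 4
  Item 0.69 -> new Bin 5
  Item 0.57 -> new Bin 6
Total bins used = 6

6


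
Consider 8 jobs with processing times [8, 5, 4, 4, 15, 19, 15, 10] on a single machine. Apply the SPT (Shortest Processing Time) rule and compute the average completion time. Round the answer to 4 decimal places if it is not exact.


Sort jobs by processing time (SPT order): [4, 4, 5, 8, 10, 15, 15, 19]
Compute completion times sequentially:
  Job 1: processing = 4, completes at 4
  Job 2: processing = 4, completes at 8
  Job 3: processing = 5, completes at 13
  Job 4: processing = 8, completes at 21
  Job 5: processing = 10, completes at 31
  Job 6: processing = 15, completes at 46
  Job 7: processing = 15, completes at 61
  Job 8: processing = 19, completes at 80
Sum of completion times = 264
Average completion time = 264/8 = 33.0

33.0


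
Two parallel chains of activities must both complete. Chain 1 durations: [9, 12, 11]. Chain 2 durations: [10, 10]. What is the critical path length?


Path A total = 9 + 12 + 11 = 32
Path B total = 10 + 10 = 20
Critical path = longest path = max(32, 20) = 32

32


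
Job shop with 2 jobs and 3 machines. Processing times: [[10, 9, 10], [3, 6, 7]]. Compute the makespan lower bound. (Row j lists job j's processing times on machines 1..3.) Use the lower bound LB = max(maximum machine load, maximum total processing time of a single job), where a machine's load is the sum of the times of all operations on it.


Machine loads:
  Machine 1: 10 + 3 = 13
  Machine 2: 9 + 6 = 15
  Machine 3: 10 + 7 = 17
Max machine load = 17
Job totals:
  Job 1: 29
  Job 2: 16
Max job total = 29
Lower bound = max(17, 29) = 29

29


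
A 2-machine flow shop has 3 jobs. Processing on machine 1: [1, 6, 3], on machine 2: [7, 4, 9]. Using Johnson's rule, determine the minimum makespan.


Apply Johnson's rule:
  Group 1 (a <= b): [(1, 1, 7), (3, 3, 9)]
  Group 2 (a > b): [(2, 6, 4)]
Optimal job order: [1, 3, 2]
Schedule:
  Job 1: M1 done at 1, M2 done at 8
  Job 3: M1 done at 4, M2 done at 17
  Job 2: M1 done at 10, M2 done at 21
Makespan = 21

21


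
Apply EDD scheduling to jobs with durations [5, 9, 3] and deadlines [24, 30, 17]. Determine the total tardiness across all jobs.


Sort by due date (EDD order): [(3, 17), (5, 24), (9, 30)]
Compute completion times and tardiness:
  Job 1: p=3, d=17, C=3, tardiness=max(0,3-17)=0
  Job 2: p=5, d=24, C=8, tardiness=max(0,8-24)=0
  Job 3: p=9, d=30, C=17, tardiness=max(0,17-30)=0
Total tardiness = 0

0


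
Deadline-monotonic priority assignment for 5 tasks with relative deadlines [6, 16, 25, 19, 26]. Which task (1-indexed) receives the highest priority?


Sort tasks by relative deadline (ascending):
  Task 1: deadline = 6
  Task 2: deadline = 16
  Task 4: deadline = 19
  Task 3: deadline = 25
  Task 5: deadline = 26
Priority order (highest first): [1, 2, 4, 3, 5]
Highest priority task = 1

1


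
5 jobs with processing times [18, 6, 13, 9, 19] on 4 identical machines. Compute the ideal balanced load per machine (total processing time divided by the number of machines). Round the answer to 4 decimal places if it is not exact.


Total processing time = 18 + 6 + 13 + 9 + 19 = 65
Number of machines = 4
Ideal balanced load = 65 / 4 = 16.25

16.25


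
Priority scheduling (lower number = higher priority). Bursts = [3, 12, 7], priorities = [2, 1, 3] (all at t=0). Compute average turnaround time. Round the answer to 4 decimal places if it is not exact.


Sort by priority (ascending = highest first):
Order: [(1, 12), (2, 3), (3, 7)]
Completion times:
  Priority 1, burst=12, C=12
  Priority 2, burst=3, C=15
  Priority 3, burst=7, C=22
Average turnaround = 49/3 = 16.3333

16.3333


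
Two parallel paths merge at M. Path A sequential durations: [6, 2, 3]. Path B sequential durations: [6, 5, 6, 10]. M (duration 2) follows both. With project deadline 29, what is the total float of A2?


Forward pass: ES(A2) = sum of predecessors on chain A = 6
EF = ES + duration = 6 + 2 = 8
Backward pass: LF(M) = deadline = 29; LS(M) = 29 - 2 = 27
LF(A2) = LS(M) - sum(successors on chain A) = 27 - 3 = 24
LS = LF - duration = 24 - 2 = 22
Total float = LS - ES = 22 - 6 = 16

16


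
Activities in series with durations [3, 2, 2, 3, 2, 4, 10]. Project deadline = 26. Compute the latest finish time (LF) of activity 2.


LF(activity 2) = deadline - sum of successor durations
Successors: activities 3 through 7 with durations [2, 3, 2, 4, 10]
Sum of successor durations = 21
LF = 26 - 21 = 5

5


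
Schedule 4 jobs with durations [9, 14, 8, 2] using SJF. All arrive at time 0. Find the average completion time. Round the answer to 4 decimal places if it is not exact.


SJF order (ascending): [2, 8, 9, 14]
Completion times:
  Job 1: burst=2, C=2
  Job 2: burst=8, C=10
  Job 3: burst=9, C=19
  Job 4: burst=14, C=33
Average completion = 64/4 = 16.0

16.0


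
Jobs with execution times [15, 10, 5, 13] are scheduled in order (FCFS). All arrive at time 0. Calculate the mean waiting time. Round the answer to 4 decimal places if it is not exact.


FCFS order (as given): [15, 10, 5, 13]
Waiting times:
  Job 1: wait = 0
  Job 2: wait = 15
  Job 3: wait = 25
  Job 4: wait = 30
Sum of waiting times = 70
Average waiting time = 70/4 = 17.5

17.5


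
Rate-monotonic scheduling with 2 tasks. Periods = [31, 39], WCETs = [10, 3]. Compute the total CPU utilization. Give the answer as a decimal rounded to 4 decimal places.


Compute individual utilizations (exact fractions):
  Task 1: C/T = 10/31 (approx. 0.3226)
  Task 2: C/T = 3/39 = 1/13 (approx. 0.0769)
Total utilization U = 10/31 + 1/13 = 161/403
Rounded to 4 decimal places: U = 0.3995
RM (Liu & Layland) bound for 2 tasks = 0.828427; compare with U = 161/403 (approx. 0.399504)
U <= bound, so schedulable by RM sufficient condition.

0.3995


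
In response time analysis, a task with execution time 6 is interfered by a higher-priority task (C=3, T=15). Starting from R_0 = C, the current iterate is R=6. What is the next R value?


R_next = C + ceil(R_prev / T_hp) * C_hp
ceil(6 / 15) = ceil(0.4) = 1
Interference = 1 * 3 = 3
R_next = 6 + 3 = 9

9


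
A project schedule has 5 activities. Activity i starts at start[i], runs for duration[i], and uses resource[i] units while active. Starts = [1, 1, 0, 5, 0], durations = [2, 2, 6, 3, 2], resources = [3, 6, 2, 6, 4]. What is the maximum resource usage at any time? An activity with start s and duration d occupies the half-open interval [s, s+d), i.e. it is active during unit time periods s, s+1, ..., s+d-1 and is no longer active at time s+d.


Each activity i is active on [start_i, start_i + duration_i).
Compute total resource usage per time slot:
  t=0: active resources = [2, 4], total = 6
  t=1: active resources = [3, 6, 2, 4], total = 15
  t=2: active resources = [3, 6, 2], total = 11
  t=3: active resources = [2], total = 2
  t=4: active resources = [2], total = 2
  t=5: active resources = [2, 6], total = 8
  t=6: active resources = [6], total = 6
  t=7: active resources = [6], total = 6
Peak resource demand = 15

15


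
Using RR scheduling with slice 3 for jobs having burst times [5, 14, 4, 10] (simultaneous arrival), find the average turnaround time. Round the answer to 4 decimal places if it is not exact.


Time quantum = 3
Execution trace:
  J1 runs 3 units, time = 3
  J2 runs 3 units, time = 6
  J3 runs 3 units, time = 9
  J4 runs 3 units, time = 12
  J1 runs 2 units, time = 14
  J2 runs 3 units, time = 17
  J3 runs 1 units, time = 18
  J4 runs 3 units, time = 21
  J2 runs 3 units, time = 24
  J4 runs 3 units, time = 27
  J2 runs 3 units, time = 30
  J4 runs 1 units, time = 31
  J2 runs 2 units, time = 33
Finish times: [14, 33, 18, 31]
Average turnaround = 96/4 = 24.0

24.0


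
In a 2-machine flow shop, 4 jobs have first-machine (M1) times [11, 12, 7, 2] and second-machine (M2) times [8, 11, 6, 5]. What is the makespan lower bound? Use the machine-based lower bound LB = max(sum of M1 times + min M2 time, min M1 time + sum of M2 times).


LB1 = sum(M1 times) + min(M2 times) = 32 + 5 = 37
LB2 = min(M1 times) + sum(M2 times) = 2 + 30 = 32
Lower bound = max(LB1, LB2) = max(37, 32) = 37

37


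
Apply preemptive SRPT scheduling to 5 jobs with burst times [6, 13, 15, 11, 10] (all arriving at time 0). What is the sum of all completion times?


Since all jobs arrive at t=0, SRPT equals SPT ordering.
SPT order: [6, 10, 11, 13, 15]
Completion times:
  Job 1: p=6, C=6
  Job 2: p=10, C=16
  Job 3: p=11, C=27
  Job 4: p=13, C=40
  Job 5: p=15, C=55
Total completion time = 6 + 16 + 27 + 40 + 55 = 144

144


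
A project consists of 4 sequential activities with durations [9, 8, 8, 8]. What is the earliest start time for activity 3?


Activity 3 starts after activities 1 through 2 complete.
Predecessor durations: [9, 8]
ES = 9 + 8 = 17

17


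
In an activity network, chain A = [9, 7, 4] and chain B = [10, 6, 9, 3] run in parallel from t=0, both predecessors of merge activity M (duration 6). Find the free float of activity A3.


ES(A3) = sum of predecessors on chain A = 16
EF(A3) = ES + duration = 16 + 4 = 20
Successor of A3 is M. ES(M) = max(sum(A), sum(B)) = max(20, 28) = 28
Free float = ES(successor) - EF(current) = 28 - 20 = 8

8


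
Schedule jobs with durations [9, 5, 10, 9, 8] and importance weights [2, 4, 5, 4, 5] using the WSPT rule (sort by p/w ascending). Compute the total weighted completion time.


Compute p/w ratios and sort ascending (WSPT): [(5, 4), (8, 5), (10, 5), (9, 4), (9, 2)]
Compute weighted completion times:
  Job (p=5,w=4): C=5, w*C=4*5=20
  Job (p=8,w=5): C=13, w*C=5*13=65
  Job (p=10,w=5): C=23, w*C=5*23=115
  Job (p=9,w=4): C=32, w*C=4*32=128
  Job (p=9,w=2): C=41, w*C=2*41=82
Total weighted completion time = 410

410


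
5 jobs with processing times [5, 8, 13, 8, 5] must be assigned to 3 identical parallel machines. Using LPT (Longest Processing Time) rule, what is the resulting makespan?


Sort jobs in decreasing order (LPT): [13, 8, 8, 5, 5]
Assign each job to the least loaded machine:
  Machine 1: jobs [13], load = 13
  Machine 2: jobs [8, 5], load = 13
  Machine 3: jobs [8, 5], load = 13
Makespan = max load = 13

13


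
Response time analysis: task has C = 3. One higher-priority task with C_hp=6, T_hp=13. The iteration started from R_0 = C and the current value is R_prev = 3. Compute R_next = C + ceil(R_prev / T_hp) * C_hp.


R_next = C + ceil(R_prev / T_hp) * C_hp
ceil(3 / 13) = ceil(0.2308) = 1
Interference = 1 * 6 = 6
R_next = 3 + 6 = 9

9


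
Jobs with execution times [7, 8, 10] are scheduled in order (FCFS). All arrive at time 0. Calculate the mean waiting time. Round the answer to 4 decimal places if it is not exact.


FCFS order (as given): [7, 8, 10]
Waiting times:
  Job 1: wait = 0
  Job 2: wait = 7
  Job 3: wait = 15
Sum of waiting times = 22
Average waiting time = 22/3 = 7.3333

7.3333


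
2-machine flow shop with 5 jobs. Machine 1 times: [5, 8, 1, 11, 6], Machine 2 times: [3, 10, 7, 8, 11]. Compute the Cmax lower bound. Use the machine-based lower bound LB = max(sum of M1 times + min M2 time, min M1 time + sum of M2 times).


LB1 = sum(M1 times) + min(M2 times) = 31 + 3 = 34
LB2 = min(M1 times) + sum(M2 times) = 1 + 39 = 40
Lower bound = max(LB1, LB2) = max(34, 40) = 40

40


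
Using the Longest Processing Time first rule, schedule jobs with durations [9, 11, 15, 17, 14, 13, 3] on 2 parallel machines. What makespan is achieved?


Sort jobs in decreasing order (LPT): [17, 15, 14, 13, 11, 9, 3]
Assign each job to the least loaded machine:
  Machine 1: jobs [17, 13, 9, 3], load = 42
  Machine 2: jobs [15, 14, 11], load = 40
Makespan = max load = 42

42


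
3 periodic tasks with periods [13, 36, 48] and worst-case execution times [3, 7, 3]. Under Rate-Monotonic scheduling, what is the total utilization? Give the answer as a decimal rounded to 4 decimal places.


Compute individual utilizations (exact fractions):
  Task 1: C/T = 3/13 (approx. 0.2308)
  Task 2: C/T = 7/36 (approx. 0.1944)
  Task 3: C/T = 3/48 = 1/16 (approx. 0.0625)
Total utilization U = 3/13 + 7/36 + 1/16 = 913/1872
Rounded to 4 decimal places: U = 0.4877
RM (Liu & Layland) bound for 3 tasks = 0.779763; compare with U = 913/1872 (approx. 0.487714)
U <= bound, so schedulable by RM sufficient condition.

0.4877


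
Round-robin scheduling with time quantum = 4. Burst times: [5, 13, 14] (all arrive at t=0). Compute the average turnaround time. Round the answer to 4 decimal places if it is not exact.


Time quantum = 4
Execution trace:
  J1 runs 4 units, time = 4
  J2 runs 4 units, time = 8
  J3 runs 4 units, time = 12
  J1 runs 1 units, time = 13
  J2 runs 4 units, time = 17
  J3 runs 4 units, time = 21
  J2 runs 4 units, time = 25
  J3 runs 4 units, time = 29
  J2 runs 1 units, time = 30
  J3 runs 2 units, time = 32
Finish times: [13, 30, 32]
Average turnaround = 75/3 = 25.0

25.0


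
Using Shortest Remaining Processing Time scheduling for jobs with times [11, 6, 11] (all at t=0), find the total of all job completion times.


Since all jobs arrive at t=0, SRPT equals SPT ordering.
SPT order: [6, 11, 11]
Completion times:
  Job 1: p=6, C=6
  Job 2: p=11, C=17
  Job 3: p=11, C=28
Total completion time = 6 + 17 + 28 = 51

51


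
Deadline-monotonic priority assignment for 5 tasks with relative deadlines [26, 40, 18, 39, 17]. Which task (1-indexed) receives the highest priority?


Sort tasks by relative deadline (ascending):
  Task 5: deadline = 17
  Task 3: deadline = 18
  Task 1: deadline = 26
  Task 4: deadline = 39
  Task 2: deadline = 40
Priority order (highest first): [5, 3, 1, 4, 2]
Highest priority task = 5

5


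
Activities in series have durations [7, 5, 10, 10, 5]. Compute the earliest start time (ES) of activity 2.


Activity 2 starts after activities 1 through 1 complete.
Predecessor durations: [7]
ES = 7 = 7

7


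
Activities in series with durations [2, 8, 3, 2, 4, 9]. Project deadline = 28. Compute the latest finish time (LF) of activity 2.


LF(activity 2) = deadline - sum of successor durations
Successors: activities 3 through 6 with durations [3, 2, 4, 9]
Sum of successor durations = 18
LF = 28 - 18 = 10

10


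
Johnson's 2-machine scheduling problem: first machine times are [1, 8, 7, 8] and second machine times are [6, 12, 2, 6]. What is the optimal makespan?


Apply Johnson's rule:
  Group 1 (a <= b): [(1, 1, 6), (2, 8, 12)]
  Group 2 (a > b): [(4, 8, 6), (3, 7, 2)]
Optimal job order: [1, 2, 4, 3]
Schedule:
  Job 1: M1 done at 1, M2 done at 7
  Job 2: M1 done at 9, M2 done at 21
  Job 4: M1 done at 17, M2 done at 27
  Job 3: M1 done at 24, M2 done at 29
Makespan = 29

29


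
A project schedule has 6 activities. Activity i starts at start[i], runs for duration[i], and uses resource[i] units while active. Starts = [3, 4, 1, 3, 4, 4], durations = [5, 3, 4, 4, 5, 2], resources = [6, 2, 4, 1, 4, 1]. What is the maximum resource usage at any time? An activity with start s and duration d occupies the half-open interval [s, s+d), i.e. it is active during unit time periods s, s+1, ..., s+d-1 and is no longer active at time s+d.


Each activity i is active on [start_i, start_i + duration_i).
Compute total resource usage per time slot:
  t=0: active resources = [], total = 0
  t=1: active resources = [4], total = 4
  t=2: active resources = [4], total = 4
  t=3: active resources = [6, 4, 1], total = 11
  t=4: active resources = [6, 2, 4, 1, 4, 1], total = 18
  t=5: active resources = [6, 2, 1, 4, 1], total = 14
  t=6: active resources = [6, 2, 1, 4], total = 13
  t=7: active resources = [6, 4], total = 10
  t=8: active resources = [4], total = 4
Peak resource demand = 18

18


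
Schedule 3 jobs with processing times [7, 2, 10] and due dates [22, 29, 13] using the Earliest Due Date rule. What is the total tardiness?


Sort by due date (EDD order): [(10, 13), (7, 22), (2, 29)]
Compute completion times and tardiness:
  Job 1: p=10, d=13, C=10, tardiness=max(0,10-13)=0
  Job 2: p=7, d=22, C=17, tardiness=max(0,17-22)=0
  Job 3: p=2, d=29, C=19, tardiness=max(0,19-29)=0
Total tardiness = 0

0


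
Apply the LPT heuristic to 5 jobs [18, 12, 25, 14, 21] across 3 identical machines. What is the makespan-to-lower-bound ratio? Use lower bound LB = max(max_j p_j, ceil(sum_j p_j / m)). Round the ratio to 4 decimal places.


LPT order: [25, 21, 18, 14, 12]
Machine loads after assignment: [25, 33, 32]
LPT makespan = 33
Lower bound = max(max_job, ceil(total/3)) = max(25, 30) = 30
Ratio = 33 / 30 = 1.1

1.1


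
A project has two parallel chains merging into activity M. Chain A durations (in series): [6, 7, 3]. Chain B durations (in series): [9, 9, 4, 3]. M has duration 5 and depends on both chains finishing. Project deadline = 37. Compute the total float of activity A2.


Forward pass: ES(A2) = sum of predecessors on chain A = 6
EF = ES + duration = 6 + 7 = 13
Backward pass: LF(M) = deadline = 37; LS(M) = 37 - 5 = 32
LF(A2) = LS(M) - sum(successors on chain A) = 32 - 3 = 29
LS = LF - duration = 29 - 7 = 22
Total float = LS - ES = 22 - 6 = 16

16


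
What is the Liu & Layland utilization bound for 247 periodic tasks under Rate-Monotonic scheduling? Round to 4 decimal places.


Compute 2^(1/247) = 1.0028102051
Subtract 1: 1.0028102051 - 1 = 0.0028102051
Multiply by n: 247 * 0.0028102051 = 0.6941206597
Round to 4 dp: 0.6941

0.6941


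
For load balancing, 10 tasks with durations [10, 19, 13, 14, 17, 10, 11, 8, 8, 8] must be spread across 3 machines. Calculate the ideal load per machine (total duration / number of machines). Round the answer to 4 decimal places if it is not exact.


Total processing time = 10 + 19 + 13 + 14 + 17 + 10 + 11 + 8 + 8 + 8 = 118
Number of machines = 3
Ideal balanced load = 118 / 3 = 39.3333

39.3333


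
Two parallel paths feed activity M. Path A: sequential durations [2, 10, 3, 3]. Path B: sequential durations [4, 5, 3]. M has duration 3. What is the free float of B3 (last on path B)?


ES(B3) = sum of predecessors on chain B = 9
EF(B3) = ES + duration = 9 + 3 = 12
Successor of B3 is M. ES(M) = max(sum(A), sum(B)) = max(18, 12) = 18
Free float = ES(successor) - EF(current) = 18 - 12 = 6

6


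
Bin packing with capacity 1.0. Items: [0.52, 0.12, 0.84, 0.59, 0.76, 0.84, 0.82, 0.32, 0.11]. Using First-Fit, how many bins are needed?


Place items sequentially using First-Fit:
  Item 0.52 -> new Bin 1
  Item 0.12 -> Bin 1 (now 0.64)
  Item 0.84 -> new Bin 2
  Item 0.59 -> new Bin 3
  Item 0.76 -> new Bin 4
  Item 0.84 -> new Bin 5
  Item 0.82 -> new Bin 6
  Item 0.32 -> Bin 1 (now 0.96)
  Item 0.11 -> Bin 2 (now 0.95)
Total bins used = 6

6


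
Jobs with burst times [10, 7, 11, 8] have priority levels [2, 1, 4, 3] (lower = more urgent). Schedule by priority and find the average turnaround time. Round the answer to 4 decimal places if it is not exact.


Sort by priority (ascending = highest first):
Order: [(1, 7), (2, 10), (3, 8), (4, 11)]
Completion times:
  Priority 1, burst=7, C=7
  Priority 2, burst=10, C=17
  Priority 3, burst=8, C=25
  Priority 4, burst=11, C=36
Average turnaround = 85/4 = 21.25

21.25


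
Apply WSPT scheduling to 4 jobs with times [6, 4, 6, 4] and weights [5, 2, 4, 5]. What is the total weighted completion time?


Compute p/w ratios and sort ascending (WSPT): [(4, 5), (6, 5), (6, 4), (4, 2)]
Compute weighted completion times:
  Job (p=4,w=5): C=4, w*C=5*4=20
  Job (p=6,w=5): C=10, w*C=5*10=50
  Job (p=6,w=4): C=16, w*C=4*16=64
  Job (p=4,w=2): C=20, w*C=2*20=40
Total weighted completion time = 174

174


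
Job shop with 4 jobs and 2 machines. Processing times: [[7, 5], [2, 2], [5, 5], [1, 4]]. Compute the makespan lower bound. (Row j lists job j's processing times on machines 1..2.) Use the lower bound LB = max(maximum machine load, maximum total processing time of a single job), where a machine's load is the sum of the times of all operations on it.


Machine loads:
  Machine 1: 7 + 2 + 5 + 1 = 15
  Machine 2: 5 + 2 + 5 + 4 = 16
Max machine load = 16
Job totals:
  Job 1: 12
  Job 2: 4
  Job 3: 10
  Job 4: 5
Max job total = 12
Lower bound = max(16, 12) = 16

16


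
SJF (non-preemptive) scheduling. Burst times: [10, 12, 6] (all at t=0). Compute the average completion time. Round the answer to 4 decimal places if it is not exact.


SJF order (ascending): [6, 10, 12]
Completion times:
  Job 1: burst=6, C=6
  Job 2: burst=10, C=16
  Job 3: burst=12, C=28
Average completion = 50/3 = 16.6667

16.6667


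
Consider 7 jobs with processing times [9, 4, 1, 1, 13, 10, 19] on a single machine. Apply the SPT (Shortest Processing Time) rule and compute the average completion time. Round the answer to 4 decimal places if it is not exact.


Sort jobs by processing time (SPT order): [1, 1, 4, 9, 10, 13, 19]
Compute completion times sequentially:
  Job 1: processing = 1, completes at 1
  Job 2: processing = 1, completes at 2
  Job 3: processing = 4, completes at 6
  Job 4: processing = 9, completes at 15
  Job 5: processing = 10, completes at 25
  Job 6: processing = 13, completes at 38
  Job 7: processing = 19, completes at 57
Sum of completion times = 144
Average completion time = 144/7 = 20.5714

20.5714


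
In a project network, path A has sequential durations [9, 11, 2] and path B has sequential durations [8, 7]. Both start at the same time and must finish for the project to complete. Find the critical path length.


Path A total = 9 + 11 + 2 = 22
Path B total = 8 + 7 = 15
Critical path = longest path = max(22, 15) = 22

22


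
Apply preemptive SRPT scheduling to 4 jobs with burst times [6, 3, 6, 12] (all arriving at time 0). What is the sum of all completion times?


Since all jobs arrive at t=0, SRPT equals SPT ordering.
SPT order: [3, 6, 6, 12]
Completion times:
  Job 1: p=3, C=3
  Job 2: p=6, C=9
  Job 3: p=6, C=15
  Job 4: p=12, C=27
Total completion time = 3 + 9 + 15 + 27 = 54

54


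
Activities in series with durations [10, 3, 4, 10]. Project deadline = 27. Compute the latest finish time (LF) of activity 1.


LF(activity 1) = deadline - sum of successor durations
Successors: activities 2 through 4 with durations [3, 4, 10]
Sum of successor durations = 17
LF = 27 - 17 = 10

10


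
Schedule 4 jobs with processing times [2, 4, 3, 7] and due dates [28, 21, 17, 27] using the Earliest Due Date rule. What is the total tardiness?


Sort by due date (EDD order): [(3, 17), (4, 21), (7, 27), (2, 28)]
Compute completion times and tardiness:
  Job 1: p=3, d=17, C=3, tardiness=max(0,3-17)=0
  Job 2: p=4, d=21, C=7, tardiness=max(0,7-21)=0
  Job 3: p=7, d=27, C=14, tardiness=max(0,14-27)=0
  Job 4: p=2, d=28, C=16, tardiness=max(0,16-28)=0
Total tardiness = 0

0


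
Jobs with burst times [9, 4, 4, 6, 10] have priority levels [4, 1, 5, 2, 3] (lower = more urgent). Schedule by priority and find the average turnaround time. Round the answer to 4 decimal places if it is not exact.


Sort by priority (ascending = highest first):
Order: [(1, 4), (2, 6), (3, 10), (4, 9), (5, 4)]
Completion times:
  Priority 1, burst=4, C=4
  Priority 2, burst=6, C=10
  Priority 3, burst=10, C=20
  Priority 4, burst=9, C=29
  Priority 5, burst=4, C=33
Average turnaround = 96/5 = 19.2

19.2


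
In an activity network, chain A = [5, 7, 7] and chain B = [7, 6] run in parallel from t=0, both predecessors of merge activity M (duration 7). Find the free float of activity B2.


ES(B2) = sum of predecessors on chain B = 7
EF(B2) = ES + duration = 7 + 6 = 13
Successor of B2 is M. ES(M) = max(sum(A), sum(B)) = max(19, 13) = 19
Free float = ES(successor) - EF(current) = 19 - 13 = 6

6


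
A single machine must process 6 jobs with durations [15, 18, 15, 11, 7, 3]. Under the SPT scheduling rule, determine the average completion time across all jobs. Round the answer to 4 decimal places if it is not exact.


Sort jobs by processing time (SPT order): [3, 7, 11, 15, 15, 18]
Compute completion times sequentially:
  Job 1: processing = 3, completes at 3
  Job 2: processing = 7, completes at 10
  Job 3: processing = 11, completes at 21
  Job 4: processing = 15, completes at 36
  Job 5: processing = 15, completes at 51
  Job 6: processing = 18, completes at 69
Sum of completion times = 190
Average completion time = 190/6 = 31.6667

31.6667


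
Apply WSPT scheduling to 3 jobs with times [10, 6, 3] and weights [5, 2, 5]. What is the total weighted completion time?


Compute p/w ratios and sort ascending (WSPT): [(3, 5), (10, 5), (6, 2)]
Compute weighted completion times:
  Job (p=3,w=5): C=3, w*C=5*3=15
  Job (p=10,w=5): C=13, w*C=5*13=65
  Job (p=6,w=2): C=19, w*C=2*19=38
Total weighted completion time = 118

118


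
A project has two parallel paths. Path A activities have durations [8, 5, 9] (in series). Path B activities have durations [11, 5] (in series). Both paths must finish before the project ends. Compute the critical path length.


Path A total = 8 + 5 + 9 = 22
Path B total = 11 + 5 = 16
Critical path = longest path = max(22, 16) = 22

22


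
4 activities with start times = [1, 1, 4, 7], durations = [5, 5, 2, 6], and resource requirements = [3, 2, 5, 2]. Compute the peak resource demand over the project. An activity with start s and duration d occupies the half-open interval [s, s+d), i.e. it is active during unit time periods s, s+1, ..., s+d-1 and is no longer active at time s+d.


Each activity i is active on [start_i, start_i + duration_i).
Compute total resource usage per time slot:
  t=0: active resources = [], total = 0
  t=1: active resources = [3, 2], total = 5
  t=2: active resources = [3, 2], total = 5
  t=3: active resources = [3, 2], total = 5
  t=4: active resources = [3, 2, 5], total = 10
  t=5: active resources = [3, 2, 5], total = 10
  t=6: active resources = [], total = 0
  t=7: active resources = [2], total = 2
  t=8: active resources = [2], total = 2
  t=9: active resources = [2], total = 2
  t=10: active resources = [2], total = 2
  t=11: active resources = [2], total = 2
  t=12: active resources = [2], total = 2
Peak resource demand = 10

10


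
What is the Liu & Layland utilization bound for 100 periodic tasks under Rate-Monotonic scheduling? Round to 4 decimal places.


Compute 2^(1/100) = 1.0069555501
Subtract 1: 1.0069555501 - 1 = 0.0069555501
Multiply by n: 100 * 0.0069555501 = 0.6955550100
Round to 4 dp: 0.6956

0.6956


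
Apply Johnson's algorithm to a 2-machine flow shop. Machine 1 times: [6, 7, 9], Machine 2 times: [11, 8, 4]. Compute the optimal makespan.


Apply Johnson's rule:
  Group 1 (a <= b): [(1, 6, 11), (2, 7, 8)]
  Group 2 (a > b): [(3, 9, 4)]
Optimal job order: [1, 2, 3]
Schedule:
  Job 1: M1 done at 6, M2 done at 17
  Job 2: M1 done at 13, M2 done at 25
  Job 3: M1 done at 22, M2 done at 29
Makespan = 29

29


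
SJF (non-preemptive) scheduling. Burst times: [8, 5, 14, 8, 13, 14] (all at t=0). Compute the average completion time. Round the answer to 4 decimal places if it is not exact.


SJF order (ascending): [5, 8, 8, 13, 14, 14]
Completion times:
  Job 1: burst=5, C=5
  Job 2: burst=8, C=13
  Job 3: burst=8, C=21
  Job 4: burst=13, C=34
  Job 5: burst=14, C=48
  Job 6: burst=14, C=62
Average completion = 183/6 = 30.5

30.5


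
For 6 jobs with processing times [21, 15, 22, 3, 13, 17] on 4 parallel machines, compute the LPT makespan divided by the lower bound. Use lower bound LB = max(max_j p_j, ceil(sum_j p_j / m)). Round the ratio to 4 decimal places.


LPT order: [22, 21, 17, 15, 13, 3]
Machine loads after assignment: [22, 21, 20, 28]
LPT makespan = 28
Lower bound = max(max_job, ceil(total/4)) = max(22, 23) = 23
Ratio = 28 / 23 = 1.2174

1.2174


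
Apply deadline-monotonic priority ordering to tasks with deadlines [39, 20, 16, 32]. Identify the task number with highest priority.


Sort tasks by relative deadline (ascending):
  Task 3: deadline = 16
  Task 2: deadline = 20
  Task 4: deadline = 32
  Task 1: deadline = 39
Priority order (highest first): [3, 2, 4, 1]
Highest priority task = 3

3


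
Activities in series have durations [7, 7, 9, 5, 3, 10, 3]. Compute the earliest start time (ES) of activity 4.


Activity 4 starts after activities 1 through 3 complete.
Predecessor durations: [7, 7, 9]
ES = 7 + 7 + 9 = 23

23


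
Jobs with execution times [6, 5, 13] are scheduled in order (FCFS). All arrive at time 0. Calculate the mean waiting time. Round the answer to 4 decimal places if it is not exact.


FCFS order (as given): [6, 5, 13]
Waiting times:
  Job 1: wait = 0
  Job 2: wait = 6
  Job 3: wait = 11
Sum of waiting times = 17
Average waiting time = 17/3 = 5.6667

5.6667


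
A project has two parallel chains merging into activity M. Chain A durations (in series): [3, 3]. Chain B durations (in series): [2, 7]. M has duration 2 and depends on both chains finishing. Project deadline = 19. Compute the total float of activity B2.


Forward pass: ES(B2) = sum of predecessors on chain B = 2
EF = ES + duration = 2 + 7 = 9
Backward pass: LF(M) = deadline = 19; LS(M) = 19 - 2 = 17
LF(B2) = LS(M) - sum(successors on chain B) = 17 - 0 = 17
LS = LF - duration = 17 - 7 = 10
Total float = LS - ES = 10 - 2 = 8

8


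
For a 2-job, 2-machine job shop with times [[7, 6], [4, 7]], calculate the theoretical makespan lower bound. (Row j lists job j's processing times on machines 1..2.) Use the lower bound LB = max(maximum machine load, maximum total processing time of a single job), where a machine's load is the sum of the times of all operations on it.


Machine loads:
  Machine 1: 7 + 4 = 11
  Machine 2: 6 + 7 = 13
Max machine load = 13
Job totals:
  Job 1: 13
  Job 2: 11
Max job total = 13
Lower bound = max(13, 13) = 13

13


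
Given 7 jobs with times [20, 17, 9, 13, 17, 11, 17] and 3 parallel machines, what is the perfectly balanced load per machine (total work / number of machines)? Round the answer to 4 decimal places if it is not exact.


Total processing time = 20 + 17 + 9 + 13 + 17 + 11 + 17 = 104
Number of machines = 3
Ideal balanced load = 104 / 3 = 34.6667

34.6667


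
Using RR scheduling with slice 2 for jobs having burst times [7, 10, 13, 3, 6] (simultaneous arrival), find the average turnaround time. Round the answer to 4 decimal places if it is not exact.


Time quantum = 2
Execution trace:
  J1 runs 2 units, time = 2
  J2 runs 2 units, time = 4
  J3 runs 2 units, time = 6
  J4 runs 2 units, time = 8
  J5 runs 2 units, time = 10
  J1 runs 2 units, time = 12
  J2 runs 2 units, time = 14
  J3 runs 2 units, time = 16
  J4 runs 1 units, time = 17
  J5 runs 2 units, time = 19
  J1 runs 2 units, time = 21
  J2 runs 2 units, time = 23
  J3 runs 2 units, time = 25
  J5 runs 2 units, time = 27
  J1 runs 1 units, time = 28
  J2 runs 2 units, time = 30
  J3 runs 2 units, time = 32
  J2 runs 2 units, time = 34
  J3 runs 2 units, time = 36
  J3 runs 2 units, time = 38
  J3 runs 1 units, time = 39
Finish times: [28, 34, 39, 17, 27]
Average turnaround = 145/5 = 29.0

29.0


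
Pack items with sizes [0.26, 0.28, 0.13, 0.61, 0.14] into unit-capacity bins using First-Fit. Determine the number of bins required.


Place items sequentially using First-Fit:
  Item 0.26 -> new Bin 1
  Item 0.28 -> Bin 1 (now 0.54)
  Item 0.13 -> Bin 1 (now 0.67)
  Item 0.61 -> new Bin 2
  Item 0.14 -> Bin 1 (now 0.81)
Total bins used = 2

2


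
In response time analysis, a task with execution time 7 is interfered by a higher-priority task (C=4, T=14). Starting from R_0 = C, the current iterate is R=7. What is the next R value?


R_next = C + ceil(R_prev / T_hp) * C_hp
ceil(7 / 14) = ceil(0.5) = 1
Interference = 1 * 4 = 4
R_next = 7 + 4 = 11

11


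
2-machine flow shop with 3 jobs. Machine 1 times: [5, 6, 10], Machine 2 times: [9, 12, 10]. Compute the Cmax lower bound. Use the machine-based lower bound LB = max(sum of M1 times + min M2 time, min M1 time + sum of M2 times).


LB1 = sum(M1 times) + min(M2 times) = 21 + 9 = 30
LB2 = min(M1 times) + sum(M2 times) = 5 + 31 = 36
Lower bound = max(LB1, LB2) = max(30, 36) = 36

36


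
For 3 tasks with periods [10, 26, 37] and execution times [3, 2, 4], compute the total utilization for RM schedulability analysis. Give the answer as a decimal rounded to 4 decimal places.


Compute individual utilizations (exact fractions):
  Task 1: C/T = 3/10 (approx. 0.3)
  Task 2: C/T = 2/26 = 1/13 (approx. 0.0769)
  Task 3: C/T = 4/37 (approx. 0.1081)
Total utilization U = 3/10 + 1/13 + 4/37 = 2333/4810
Rounded to 4 decimal places: U = 0.4850
RM (Liu & Layland) bound for 3 tasks = 0.779763; compare with U = 2333/4810 (approx. 0.485031)
U <= bound, so schedulable by RM sufficient condition.

0.4850


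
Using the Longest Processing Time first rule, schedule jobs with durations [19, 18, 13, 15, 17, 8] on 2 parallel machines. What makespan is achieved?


Sort jobs in decreasing order (LPT): [19, 18, 17, 15, 13, 8]
Assign each job to the least loaded machine:
  Machine 1: jobs [19, 15, 13], load = 47
  Machine 2: jobs [18, 17, 8], load = 43
Makespan = max load = 47

47


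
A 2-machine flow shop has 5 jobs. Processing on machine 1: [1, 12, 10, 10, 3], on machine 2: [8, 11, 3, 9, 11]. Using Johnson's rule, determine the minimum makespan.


Apply Johnson's rule:
  Group 1 (a <= b): [(1, 1, 8), (5, 3, 11)]
  Group 2 (a > b): [(2, 12, 11), (4, 10, 9), (3, 10, 3)]
Optimal job order: [1, 5, 2, 4, 3]
Schedule:
  Job 1: M1 done at 1, M2 done at 9
  Job 5: M1 done at 4, M2 done at 20
  Job 2: M1 done at 16, M2 done at 31
  Job 4: M1 done at 26, M2 done at 40
  Job 3: M1 done at 36, M2 done at 43
Makespan = 43

43


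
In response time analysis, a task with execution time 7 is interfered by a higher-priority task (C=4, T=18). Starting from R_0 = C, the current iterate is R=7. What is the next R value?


R_next = C + ceil(R_prev / T_hp) * C_hp
ceil(7 / 18) = ceil(0.3889) = 1
Interference = 1 * 4 = 4
R_next = 7 + 4 = 11

11


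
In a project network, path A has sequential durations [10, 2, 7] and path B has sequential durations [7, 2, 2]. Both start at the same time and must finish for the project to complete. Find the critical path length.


Path A total = 10 + 2 + 7 = 19
Path B total = 7 + 2 + 2 = 11
Critical path = longest path = max(19, 11) = 19

19


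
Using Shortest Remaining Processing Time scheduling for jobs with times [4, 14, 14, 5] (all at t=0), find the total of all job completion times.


Since all jobs arrive at t=0, SRPT equals SPT ordering.
SPT order: [4, 5, 14, 14]
Completion times:
  Job 1: p=4, C=4
  Job 2: p=5, C=9
  Job 3: p=14, C=23
  Job 4: p=14, C=37
Total completion time = 4 + 9 + 23 + 37 = 73

73


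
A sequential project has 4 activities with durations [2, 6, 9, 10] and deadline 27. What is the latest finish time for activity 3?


LF(activity 3) = deadline - sum of successor durations
Successors: activities 4 through 4 with durations [10]
Sum of successor durations = 10
LF = 27 - 10 = 17

17


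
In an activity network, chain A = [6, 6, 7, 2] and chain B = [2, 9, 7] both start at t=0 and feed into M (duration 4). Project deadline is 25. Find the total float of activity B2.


Forward pass: ES(B2) = sum of predecessors on chain B = 2
EF = ES + duration = 2 + 9 = 11
Backward pass: LF(M) = deadline = 25; LS(M) = 25 - 4 = 21
LF(B2) = LS(M) - sum(successors on chain B) = 21 - 7 = 14
LS = LF - duration = 14 - 9 = 5
Total float = LS - ES = 5 - 2 = 3

3


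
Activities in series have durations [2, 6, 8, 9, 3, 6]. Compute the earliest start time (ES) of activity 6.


Activity 6 starts after activities 1 through 5 complete.
Predecessor durations: [2, 6, 8, 9, 3]
ES = 2 + 6 + 8 + 9 + 3 = 28

28


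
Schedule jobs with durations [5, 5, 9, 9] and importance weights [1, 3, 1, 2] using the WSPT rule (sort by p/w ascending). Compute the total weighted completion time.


Compute p/w ratios and sort ascending (WSPT): [(5, 3), (9, 2), (5, 1), (9, 1)]
Compute weighted completion times:
  Job (p=5,w=3): C=5, w*C=3*5=15
  Job (p=9,w=2): C=14, w*C=2*14=28
  Job (p=5,w=1): C=19, w*C=1*19=19
  Job (p=9,w=1): C=28, w*C=1*28=28
Total weighted completion time = 90

90


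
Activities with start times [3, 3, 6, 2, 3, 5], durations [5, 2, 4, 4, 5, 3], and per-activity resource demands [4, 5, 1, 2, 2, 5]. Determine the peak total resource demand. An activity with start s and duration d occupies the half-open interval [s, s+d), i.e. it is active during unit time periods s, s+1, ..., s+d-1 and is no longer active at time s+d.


Each activity i is active on [start_i, start_i + duration_i).
Compute total resource usage per time slot:
  t=0: active resources = [], total = 0
  t=1: active resources = [], total = 0
  t=2: active resources = [2], total = 2
  t=3: active resources = [4, 5, 2, 2], total = 13
  t=4: active resources = [4, 5, 2, 2], total = 13
  t=5: active resources = [4, 2, 2, 5], total = 13
  t=6: active resources = [4, 1, 2, 5], total = 12
  t=7: active resources = [4, 1, 2, 5], total = 12
  t=8: active resources = [1], total = 1
  t=9: active resources = [1], total = 1
Peak resource demand = 13

13


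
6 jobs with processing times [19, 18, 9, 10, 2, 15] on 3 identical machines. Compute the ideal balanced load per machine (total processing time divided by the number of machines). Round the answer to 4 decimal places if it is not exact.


Total processing time = 19 + 18 + 9 + 10 + 2 + 15 = 73
Number of machines = 3
Ideal balanced load = 73 / 3 = 24.3333

24.3333


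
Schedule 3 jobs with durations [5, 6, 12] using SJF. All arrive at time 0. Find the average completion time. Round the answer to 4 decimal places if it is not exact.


SJF order (ascending): [5, 6, 12]
Completion times:
  Job 1: burst=5, C=5
  Job 2: burst=6, C=11
  Job 3: burst=12, C=23
Average completion = 39/3 = 13.0

13.0


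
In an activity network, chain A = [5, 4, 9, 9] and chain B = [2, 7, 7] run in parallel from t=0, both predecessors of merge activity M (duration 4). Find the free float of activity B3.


ES(B3) = sum of predecessors on chain B = 9
EF(B3) = ES + duration = 9 + 7 = 16
Successor of B3 is M. ES(M) = max(sum(A), sum(B)) = max(27, 16) = 27
Free float = ES(successor) - EF(current) = 27 - 16 = 11

11


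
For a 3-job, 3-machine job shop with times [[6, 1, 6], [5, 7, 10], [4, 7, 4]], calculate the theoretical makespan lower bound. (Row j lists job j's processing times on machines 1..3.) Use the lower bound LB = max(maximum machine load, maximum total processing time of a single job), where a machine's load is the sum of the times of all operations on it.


Machine loads:
  Machine 1: 6 + 5 + 4 = 15
  Machine 2: 1 + 7 + 7 = 15
  Machine 3: 6 + 10 + 4 = 20
Max machine load = 20
Job totals:
  Job 1: 13
  Job 2: 22
  Job 3: 15
Max job total = 22
Lower bound = max(20, 22) = 22

22


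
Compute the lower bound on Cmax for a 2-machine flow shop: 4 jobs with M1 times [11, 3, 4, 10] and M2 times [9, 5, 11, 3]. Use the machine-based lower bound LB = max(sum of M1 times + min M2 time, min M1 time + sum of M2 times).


LB1 = sum(M1 times) + min(M2 times) = 28 + 3 = 31
LB2 = min(M1 times) + sum(M2 times) = 3 + 28 = 31
Lower bound = max(LB1, LB2) = max(31, 31) = 31

31
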